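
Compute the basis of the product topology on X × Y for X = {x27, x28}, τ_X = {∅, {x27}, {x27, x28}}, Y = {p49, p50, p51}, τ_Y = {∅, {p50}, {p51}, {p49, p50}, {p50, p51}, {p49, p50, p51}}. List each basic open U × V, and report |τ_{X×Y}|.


Basis B = {∅ × ∅, {x27} × {p50}, {x27} × {p51}, {x27} × {p49, p50}, {x27} × {p50, p51}, {x27, x28} × {p50}, {x27, x28} × {p51}, {x27} × {p49, p50, p51}, {x27, x28} × {p49, p50}, {x27, x28} × {p50, p51}, {x27, x28} × {p49, p50, p51}}; |τ_{X×Y}| = 18.

Enumerate products U × V with U ∈ τ_X, V ∈ τ_Y (deduplicated):
  ∅ × ∅ = {} (∅)
  {x27} × {p50} = {(x27,p50)}
  {x27} × {p51} = {(x27,p51)}
  {x27} × {p49, p50} = {(x27,p49), (x27,p50)}
  {x27} × {p50, p51} = {(x27,p50), (x27,p51)}
  {x27, x28} × {p50} = {(x27,p50), (x28,p50)}
  {x27, x28} × {p51} = {(x27,p51), (x28,p51)}
  {x27} × {p49, p50, p51} = {(x27,p49), (x27,p50), (x27,p51)}
  {x27, x28} × {p49, p50} = {(x27,p49), (x27,p50), (x28,p49), (x28,p50)}
  {x27, x28} × {p50, p51} = {(x27,p50), (x27,p51), (x28,p50), (x28,p51)}
  {x27, x28} × {p49, p50, p51} = {(x27,p49), (x27,p50), (x27,p51), (x28,p49), (x28,p50), (x28,p51)}
These 11 distinct sets form the basis B.
Close under arbitrary unions to get τ_{X×Y}; counting gives |τ_{X×Y}| = 18.


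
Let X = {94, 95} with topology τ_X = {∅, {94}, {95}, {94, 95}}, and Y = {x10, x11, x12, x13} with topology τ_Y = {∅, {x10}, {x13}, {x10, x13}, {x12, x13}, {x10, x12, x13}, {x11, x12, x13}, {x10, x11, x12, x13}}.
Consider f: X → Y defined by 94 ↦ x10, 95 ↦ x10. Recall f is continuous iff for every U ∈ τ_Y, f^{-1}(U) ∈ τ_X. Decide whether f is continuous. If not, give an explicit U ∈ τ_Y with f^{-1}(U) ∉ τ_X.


f IS continuous.

Compute f^{-1}(U) for each U ∈ τ_Y:
  U = ∅: f^{-1}(U) = ∅ ∈ τ_X ✓.
  U = {x10}: f^{-1}(U) = {94, 95} ∈ τ_X ✓.
  U = {x13}: f^{-1}(U) = ∅ ∈ τ_X ✓.
  U = {x10, x13}: f^{-1}(U) = {94, 95} ∈ τ_X ✓.
  U = {x12, x13}: f^{-1}(U) = ∅ ∈ τ_X ✓.
  U = {x10, x12, x13}: f^{-1}(U) = {94, 95} ∈ τ_X ✓.
  U = {x11, x12, x13}: f^{-1}(U) = ∅ ∈ τ_X ✓.
  U = {x10, x11, x12, x13}: f^{-1}(U) = {94, 95} ∈ τ_X ✓.
Every preimage lies in τ_X, so f IS continuous.


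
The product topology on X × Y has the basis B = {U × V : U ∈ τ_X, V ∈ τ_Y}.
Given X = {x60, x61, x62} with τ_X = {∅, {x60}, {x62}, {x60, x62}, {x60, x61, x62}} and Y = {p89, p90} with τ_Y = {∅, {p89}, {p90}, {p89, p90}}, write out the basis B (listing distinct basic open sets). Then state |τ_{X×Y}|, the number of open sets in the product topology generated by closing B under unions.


Basis B = {∅ × ∅, {x60} × {p89}, {x60} × {p90}, {x62} × {p89}, {x62} × {p90}, {x60} × {p89, p90}, {x60, x62} × {p89}, {x60, x62} × {p90}, {x62} × {p89, p90}, {x60, x61, x62} × {p89}, {x60, x61, x62} × {p90}, {x60, x62} × {p89, p90}, {x60, x61, x62} × {p89, p90}}; |τ_{X×Y}| = 25.

Enumerate products U × V with U ∈ τ_X, V ∈ τ_Y (deduplicated):
  ∅ × ∅ = {} (∅)
  {x60} × {p89} = {(x60,p89)}
  {x60} × {p90} = {(x60,p90)}
  {x62} × {p89} = {(x62,p89)}
  {x62} × {p90} = {(x62,p90)}
  {x60} × {p89, p90} = {(x60,p89), (x60,p90)}
  {x60, x62} × {p89} = {(x60,p89), (x62,p89)}
  {x60, x62} × {p90} = {(x60,p90), (x62,p90)}
  {x62} × {p89, p90} = {(x62,p89), (x62,p90)}
  {x60, x61, x62} × {p89} = {(x60,p89), (x61,p89), (x62,p89)}
  {x60, x61, x62} × {p90} = {(x60,p90), (x61,p90), (x62,p90)}
  {x60, x62} × {p89, p90} = {(x60,p89), (x60,p90), (x62,p89), (x62,p90)}
  {x60, x61, x62} × {p89, p90} = {(x60,p89), (x60,p90), (x61,p89), (x61,p90), (x62,p89), (x62,p90)}
These 13 distinct sets form the basis B.
Close under arbitrary unions to get τ_{X×Y}; counting gives |τ_{X×Y}| = 25.


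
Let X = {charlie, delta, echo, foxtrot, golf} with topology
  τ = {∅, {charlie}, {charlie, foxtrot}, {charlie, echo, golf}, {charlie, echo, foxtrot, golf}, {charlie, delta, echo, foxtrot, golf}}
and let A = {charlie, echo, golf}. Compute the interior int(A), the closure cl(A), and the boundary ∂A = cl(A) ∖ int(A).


int(A) = {charlie, echo, golf}, cl(A) = {charlie, delta, echo, foxtrot, golf}, ∂A = {delta, foxtrot}.

Closed sets in (X, τ) are complements of opens:
  closed(X, τ) = {∅, {delta}, {delta, foxtrot}, {delta, echo, golf}, {delta, echo, foxtrot, golf}, {charlie, delta, echo, foxtrot, golf}}.
int(A) = ⋃ {U ∈ τ : U ⊆ A}. Opens contained in A: ∅, {charlie}, {charlie, echo, golf}.
Taking the union of these: int(A) = {charlie, echo, golf}.
cl(A) = ⋂ {C closed : A ⊆ C}. Closed sets containing A: {charlie, delta, echo, foxtrot, golf}.
Intersecting these: cl(A) = {charlie, delta, echo, foxtrot, golf}.
∂A = cl(A) ∖ int(A) = {charlie, delta, echo, foxtrot, golf} ∖ {charlie, echo, golf} = {delta, foxtrot}.


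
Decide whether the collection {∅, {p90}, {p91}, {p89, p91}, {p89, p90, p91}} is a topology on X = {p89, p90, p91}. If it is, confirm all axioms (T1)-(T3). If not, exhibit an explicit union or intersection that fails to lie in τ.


τ is NOT a topology on X.

Axiom (T1): ∅ ∈ τ? Yes; X ∈ τ? Yes.
Axiom (T2/T3): check pairwise unions and intersections of members of τ.
Counterexample for (T2): {p90} ∪ {p91} = {p90, p91} ∉ τ. Therefore τ is NOT a topology.


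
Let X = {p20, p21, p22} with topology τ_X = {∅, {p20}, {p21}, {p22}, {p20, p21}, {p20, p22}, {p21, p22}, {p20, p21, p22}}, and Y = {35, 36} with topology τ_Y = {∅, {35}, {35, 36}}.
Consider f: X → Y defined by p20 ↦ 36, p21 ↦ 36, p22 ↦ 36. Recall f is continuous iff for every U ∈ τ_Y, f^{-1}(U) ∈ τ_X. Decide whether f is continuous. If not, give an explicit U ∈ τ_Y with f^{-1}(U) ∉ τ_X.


f IS continuous.

Compute f^{-1}(U) for each U ∈ τ_Y:
  U = ∅: f^{-1}(U) = ∅ ∈ τ_X ✓.
  U = {35}: f^{-1}(U) = ∅ ∈ τ_X ✓.
  U = {35, 36}: f^{-1}(U) = {p20, p21, p22} ∈ τ_X ✓.
Every preimage lies in τ_X, so f IS continuous.


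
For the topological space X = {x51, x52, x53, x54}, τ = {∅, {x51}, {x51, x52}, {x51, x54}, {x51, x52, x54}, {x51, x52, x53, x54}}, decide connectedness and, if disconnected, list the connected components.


(X, τ) is connected.

Find clopen sets (U ∈ τ with X ∖ U ∈ τ):
  U = ∅, X ∖ U = {x51, x52, x53, x54} — both open, so U is clopen.
  U = {x51, x52, x53, x54}, X ∖ U = ∅ — both open, so U is clopen.
Only trivial clopens (∅ and X) exist, so (X, τ) is connected.
Compute connected components by grouping points that agree on all clopens:
  component: {x51, x52, x53, x54}


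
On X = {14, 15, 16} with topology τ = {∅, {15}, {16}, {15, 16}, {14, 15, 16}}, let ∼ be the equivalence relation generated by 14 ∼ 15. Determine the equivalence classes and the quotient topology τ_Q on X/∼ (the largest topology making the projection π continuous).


X/∼ = {[14=15], [16]}; |τ_Q| = 3.

Equivalence classes: [14=15], [16].
Quotient map π: X → X/∼ sends 14 ↦ [14=15], 15 ↦ [14=15], 16 ↦ [16].
For each subset V ⊆ X/∼, compute π^{-1}(V) ⊆ X and check whether π^{-1}(V) ∈ τ. V is open in τ_Q iff π^{-1}(V) ∈ τ.
  V = {}: π^{-1}(V) = ∅ ∈ τ ✓.
  V = {[14=15]}: π^{-1}(V) = {14, 15} ∉ τ ✗.
  V = {[16]}: π^{-1}(V) = {16} ∈ τ ✓.
  V = {[14=15], [16]}: π^{-1}(V) = {14, 15, 16} ∈ τ ✓.
Open sets in the quotient: τ_Q = {{}, {[16]}, {[14=15], [16]}} (3 elements).


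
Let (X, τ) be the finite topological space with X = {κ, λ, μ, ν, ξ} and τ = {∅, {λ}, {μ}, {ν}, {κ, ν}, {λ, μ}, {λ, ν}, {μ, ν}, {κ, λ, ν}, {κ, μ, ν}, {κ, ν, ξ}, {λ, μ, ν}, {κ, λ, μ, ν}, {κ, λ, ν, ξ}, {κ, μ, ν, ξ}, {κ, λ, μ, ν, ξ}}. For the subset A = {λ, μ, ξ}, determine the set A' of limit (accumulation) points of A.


A' = ∅

For each x ∈ X, list the open sets U ∈ τ with x ∈ U, then check whether U ∩ (A ∖ {x}) ≠ ∅ for every such U.
  x = κ: open {κ, ν} ∋ x has {κ, ν} ∩ (A ∖ {κ}) = ∅, so x is NOT a limit point.
  x = λ: open {λ} ∋ x has {λ} ∩ (A ∖ {λ}) = ∅, so x is NOT a limit point.
  x = μ: open {μ} ∋ x has {μ} ∩ (A ∖ {μ}) = ∅, so x is NOT a limit point.
  x = ν: open {ν} ∋ x has {ν} ∩ (A ∖ {ν}) = ∅, so x is NOT a limit point.
  x = ξ: open {κ, ν, ξ} ∋ x has {κ, ν, ξ} ∩ (A ∖ {ξ}) = ∅, so x is NOT a limit point.
Collecting: A' = ∅.


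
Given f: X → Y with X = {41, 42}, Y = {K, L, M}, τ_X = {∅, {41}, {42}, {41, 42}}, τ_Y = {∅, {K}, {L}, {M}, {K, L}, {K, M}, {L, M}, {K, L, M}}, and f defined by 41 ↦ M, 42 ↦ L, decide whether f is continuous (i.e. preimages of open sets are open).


f IS continuous.

Compute f^{-1}(U) for each U ∈ τ_Y:
  U = ∅: f^{-1}(U) = ∅ ∈ τ_X ✓.
  U = {K}: f^{-1}(U) = ∅ ∈ τ_X ✓.
  U = {L}: f^{-1}(U) = {42} ∈ τ_X ✓.
  U = {M}: f^{-1}(U) = {41} ∈ τ_X ✓.
  U = {K, L}: f^{-1}(U) = {42} ∈ τ_X ✓.
  U = {K, M}: f^{-1}(U) = {41} ∈ τ_X ✓.
  U = {L, M}: f^{-1}(U) = {41, 42} ∈ τ_X ✓.
  U = {K, L, M}: f^{-1}(U) = {41, 42} ∈ τ_X ✓.
Every preimage lies in τ_X, so f IS continuous.


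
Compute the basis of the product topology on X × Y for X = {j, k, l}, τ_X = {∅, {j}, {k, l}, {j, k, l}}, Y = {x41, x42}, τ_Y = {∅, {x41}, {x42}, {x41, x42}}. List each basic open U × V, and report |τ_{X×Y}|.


Basis B = {∅ × ∅, {j} × {x41}, {j} × {x42}, {j} × {x41, x42}, {k, l} × {x41}, {k, l} × {x42}, {j, k, l} × {x41}, {j, k, l} × {x42}, {k, l} × {x41, x42}, {j, k, l} × {x41, x42}}; |τ_{X×Y}| = 16.

Enumerate products U × V with U ∈ τ_X, V ∈ τ_Y (deduplicated):
  ∅ × ∅ = {} (∅)
  {j} × {x41} = {(j,x41)}
  {j} × {x42} = {(j,x42)}
  {j} × {x41, x42} = {(j,x41), (j,x42)}
  {k, l} × {x41} = {(k,x41), (l,x41)}
  {k, l} × {x42} = {(k,x42), (l,x42)}
  {j, k, l} × {x41} = {(j,x41), (k,x41), (l,x41)}
  {j, k, l} × {x42} = {(j,x42), (k,x42), (l,x42)}
  {k, l} × {x41, x42} = {(k,x41), (k,x42), (l,x41), (l,x42)}
  {j, k, l} × {x41, x42} = {(j,x41), (j,x42), (k,x41), (k,x42), (l,x41), (l,x42)}
These 10 distinct sets form the basis B.
Close under arbitrary unions to get τ_{X×Y}; counting gives |τ_{X×Y}| = 16.


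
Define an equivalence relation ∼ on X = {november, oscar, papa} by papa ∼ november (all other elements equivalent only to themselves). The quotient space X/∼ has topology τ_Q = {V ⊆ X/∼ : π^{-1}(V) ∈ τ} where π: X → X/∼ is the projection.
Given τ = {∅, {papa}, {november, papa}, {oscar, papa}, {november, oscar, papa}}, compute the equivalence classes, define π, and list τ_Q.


X/∼ = {[november=papa], [oscar]}; |τ_Q| = 3.

Equivalence classes: [november=papa], [oscar].
Quotient map π: X → X/∼ sends november ↦ [november=papa], oscar ↦ [oscar], papa ↦ [november=papa].
For each subset V ⊆ X/∼, compute π^{-1}(V) ⊆ X and check whether π^{-1}(V) ∈ τ. V is open in τ_Q iff π^{-1}(V) ∈ τ.
  V = {}: π^{-1}(V) = ∅ ∈ τ ✓.
  V = {[november=papa]}: π^{-1}(V) = {november, papa} ∈ τ ✓.
  V = {[oscar]}: π^{-1}(V) = {oscar} ∉ τ ✗.
  V = {[november=papa], [oscar]}: π^{-1}(V) = {november, oscar, papa} ∈ τ ✓.
Open sets in the quotient: τ_Q = {{}, {[november=papa]}, {[november=papa], [oscar]}} (3 elements).


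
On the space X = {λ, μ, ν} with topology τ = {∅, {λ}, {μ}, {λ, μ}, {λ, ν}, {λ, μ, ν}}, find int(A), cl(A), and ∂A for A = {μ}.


int(A) = {μ}, cl(A) = {μ}, ∂A = ∅.

Closed sets in (X, τ) are complements of opens:
  closed(X, τ) = {∅, {μ}, {ν}, {λ, ν}, {μ, ν}, {λ, μ, ν}}.
int(A) = ⋃ {U ∈ τ : U ⊆ A}. Opens contained in A: ∅, {μ}.
Taking the union of these: int(A) = {μ}.
cl(A) = ⋂ {C closed : A ⊆ C}. Closed sets containing A: {μ}, {μ, ν}, {λ, μ, ν}.
Intersecting these: cl(A) = {μ}.
∂A = cl(A) ∖ int(A) = {μ} ∖ {μ} = ∅.


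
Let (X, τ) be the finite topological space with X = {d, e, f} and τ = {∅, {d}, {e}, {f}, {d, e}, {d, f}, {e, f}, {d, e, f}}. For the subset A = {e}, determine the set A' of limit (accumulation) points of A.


A' = ∅

For each x ∈ X, list the open sets U ∈ τ with x ∈ U, then check whether U ∩ (A ∖ {x}) ≠ ∅ for every such U.
  x = d: open {d} ∋ x has {d} ∩ (A ∖ {d}) = ∅, so x is NOT a limit point.
  x = e: open {e} ∋ x has {e} ∩ (A ∖ {e}) = ∅, so x is NOT a limit point.
  x = f: open {f} ∋ x has {f} ∩ (A ∖ {f}) = ∅, so x is NOT a limit point.
Collecting: A' = ∅.


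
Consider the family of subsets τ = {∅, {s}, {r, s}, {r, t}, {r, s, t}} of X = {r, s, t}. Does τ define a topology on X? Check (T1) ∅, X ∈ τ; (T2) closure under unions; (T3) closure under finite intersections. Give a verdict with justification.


τ is NOT a topology on X.

Axiom (T1): ∅ ∈ τ? Yes; X ∈ τ? Yes.
Axiom (T2/T3): check pairwise unions and intersections of members of τ.
Counterexample for (T3): {r, s} ∩ {r, t} = {r} ∉ τ. Therefore τ is NOT a topology.


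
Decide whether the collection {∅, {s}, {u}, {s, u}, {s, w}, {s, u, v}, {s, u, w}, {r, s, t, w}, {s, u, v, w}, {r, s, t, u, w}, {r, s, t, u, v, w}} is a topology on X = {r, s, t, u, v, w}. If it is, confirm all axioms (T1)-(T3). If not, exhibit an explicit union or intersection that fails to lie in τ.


τ IS a topology on X.

Axiom (T1): ∅ ∈ τ? Yes; X ∈ τ? Yes.
Axiom (T2/T3): check pairwise unions and intersections of members of τ.
All pairwise intersections and unions checked — each lies in τ. Therefore τ satisfies (T1), (T2), (T3): it IS a topology on X.


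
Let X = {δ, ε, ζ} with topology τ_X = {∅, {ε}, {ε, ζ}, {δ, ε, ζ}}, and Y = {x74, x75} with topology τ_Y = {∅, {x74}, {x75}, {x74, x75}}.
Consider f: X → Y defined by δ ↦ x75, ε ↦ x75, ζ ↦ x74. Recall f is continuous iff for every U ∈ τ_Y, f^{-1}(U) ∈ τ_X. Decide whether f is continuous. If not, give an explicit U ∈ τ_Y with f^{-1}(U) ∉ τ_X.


f is NOT continuous.

Compute f^{-1}(U) for each U ∈ τ_Y:
  U = ∅: f^{-1}(U) = ∅ ∈ τ_X ✓.
  U = {x74}: f^{-1}(U) = {ζ} ∉ τ_X ✗.
  U = {x75}: f^{-1}(U) = {δ, ε} ∉ τ_X ✗.
  U = {x74, x75}: f^{-1}(U) = {δ, ε, ζ} ∈ τ_X ✓.
Found U = {x74} with f^{-1}(U) = {ζ} not in τ_X. Therefore f is NOT continuous.


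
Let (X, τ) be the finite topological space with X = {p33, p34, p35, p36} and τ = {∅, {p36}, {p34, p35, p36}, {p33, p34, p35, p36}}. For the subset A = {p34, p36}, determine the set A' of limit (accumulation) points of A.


A' = {p33, p34, p35}

For each x ∈ X, list the open sets U ∈ τ with x ∈ U, then check whether U ∩ (A ∖ {x}) ≠ ∅ for every such U.
  x = p33: opens ∋ x are {p33, p34, p35, p36}; each meets A ∖ {p33}, so x IS a limit point.
  x = p34: opens ∋ x are {p34, p35, p36}, {p33, p34, p35, p36}; each meets A ∖ {p34}, so x IS a limit point.
  x = p35: opens ∋ x are {p34, p35, p36}, {p33, p34, p35, p36}; each meets A ∖ {p35}, so x IS a limit point.
  x = p36: open {p36} ∋ x has {p36} ∩ (A ∖ {p36}) = ∅, so x is NOT a limit point.
Collecting: A' = {p33, p34, p35}.


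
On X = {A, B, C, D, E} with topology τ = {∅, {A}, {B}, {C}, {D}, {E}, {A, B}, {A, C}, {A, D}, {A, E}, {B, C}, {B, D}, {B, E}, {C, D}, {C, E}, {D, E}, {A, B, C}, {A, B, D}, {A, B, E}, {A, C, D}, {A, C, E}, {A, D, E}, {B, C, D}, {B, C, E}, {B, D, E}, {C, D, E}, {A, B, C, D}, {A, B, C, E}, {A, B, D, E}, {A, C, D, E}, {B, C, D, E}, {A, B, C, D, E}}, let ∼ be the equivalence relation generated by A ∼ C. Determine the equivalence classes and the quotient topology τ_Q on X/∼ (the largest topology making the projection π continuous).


X/∼ = {[A=C], [B], [D], [E]}; |τ_Q| = 16.

Equivalence classes: [A=C], [B], [D], [E].
Quotient map π: X → X/∼ sends A ↦ [A=C], B ↦ [B], C ↦ [A=C], D ↦ [D], E ↦ [E].
For each subset V ⊆ X/∼, compute π^{-1}(V) ⊆ X and check whether π^{-1}(V) ∈ τ. V is open in τ_Q iff π^{-1}(V) ∈ τ.
  V = {}: π^{-1}(V) = ∅ ∈ τ ✓.
  V = {[A=C]}: π^{-1}(V) = {A, C} ∈ τ ✓.
  V = {[B]}: π^{-1}(V) = {B} ∈ τ ✓.
  V = {[A=C], [B]}: π^{-1}(V) = {A, B, C} ∈ τ ✓.
  V = {[D]}: π^{-1}(V) = {D} ∈ τ ✓.
  V = {[A=C], [D]}: π^{-1}(V) = {A, C, D} ∈ τ ✓.
  V = {[B], [D]}: π^{-1}(V) = {B, D} ∈ τ ✓.
  V = {[A=C], [B], [D]}: π^{-1}(V) = {A, B, C, D} ∈ τ ✓.
  V = {[E]}: π^{-1}(V) = {E} ∈ τ ✓.
  V = {[A=C], [E]}: π^{-1}(V) = {A, C, E} ∈ τ ✓.
  V = {[B], [E]}: π^{-1}(V) = {B, E} ∈ τ ✓.
  V = {[A=C], [B], [E]}: π^{-1}(V) = {A, B, C, E} ∈ τ ✓.
  V = {[D], [E]}: π^{-1}(V) = {D, E} ∈ τ ✓.
  V = {[A=C], [D], [E]}: π^{-1}(V) = {A, C, D, E} ∈ τ ✓.
  V = {[B], [D], [E]}: π^{-1}(V) = {B, D, E} ∈ τ ✓.
  V = {[A=C], [B], [D], [E]}: π^{-1}(V) = {A, B, C, D, E} ∈ τ ✓.
Open sets in the quotient: τ_Q = {{}, {[A=C]}, {[B]}, {[A=C], [B]}, {[D]}, {[A=C], [D]}, {[B], [D]}, {[A=C], [B], [D]}, {[E]}, {[A=C], [E]}, {[B], [E]}, {[A=C], [B], [E]}, {[D], [E]}, {[A=C], [D], [E]}, {[B], [D], [E]}, {[A=C], [B], [D], [E]}} (16 elements).


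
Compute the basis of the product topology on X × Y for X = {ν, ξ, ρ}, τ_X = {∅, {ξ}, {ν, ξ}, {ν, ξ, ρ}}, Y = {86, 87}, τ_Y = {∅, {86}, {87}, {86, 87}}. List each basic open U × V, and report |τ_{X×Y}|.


Basis B = {∅ × ∅, {ξ} × {86}, {ξ} × {87}, {ν, ξ} × {86}, {ν, ξ} × {87}, {ξ} × {86, 87}, {ν, ξ, ρ} × {86}, {ν, ξ, ρ} × {87}, {ν, ξ} × {86, 87}, {ν, ξ, ρ} × {86, 87}}; |τ_{X×Y}| = 16.

Enumerate products U × V with U ∈ τ_X, V ∈ τ_Y (deduplicated):
  ∅ × ∅ = {} (∅)
  {ξ} × {86} = {(ξ,86)}
  {ξ} × {87} = {(ξ,87)}
  {ν, ξ} × {86} = {(ν,86), (ξ,86)}
  {ν, ξ} × {87} = {(ν,87), (ξ,87)}
  {ξ} × {86, 87} = {(ξ,86), (ξ,87)}
  {ν, ξ, ρ} × {86} = {(ν,86), (ξ,86), (ρ,86)}
  {ν, ξ, ρ} × {87} = {(ν,87), (ξ,87), (ρ,87)}
  {ν, ξ} × {86, 87} = {(ν,86), (ν,87), (ξ,86), (ξ,87)}
  {ν, ξ, ρ} × {86, 87} = {(ν,86), (ν,87), (ξ,86), (ξ,87), (ρ,86), (ρ,87)}
These 10 distinct sets form the basis B.
Close under arbitrary unions to get τ_{X×Y}; counting gives |τ_{X×Y}| = 16.


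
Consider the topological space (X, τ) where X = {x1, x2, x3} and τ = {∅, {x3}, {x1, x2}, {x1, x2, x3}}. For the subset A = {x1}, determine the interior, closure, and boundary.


int(A) = ∅, cl(A) = {x1, x2}, ∂A = {x1, x2}.

Closed sets in (X, τ) are complements of opens:
  closed(X, τ) = {∅, {x3}, {x1, x2}, {x1, x2, x3}}.
int(A) = ⋃ {U ∈ τ : U ⊆ A}. Opens contained in A: ∅.
Taking the union of these: int(A) = ∅.
cl(A) = ⋂ {C closed : A ⊆ C}. Closed sets containing A: {x1, x2}, {x1, x2, x3}.
Intersecting these: cl(A) = {x1, x2}.
∂A = cl(A) ∖ int(A) = {x1, x2} ∖ ∅ = {x1, x2}.


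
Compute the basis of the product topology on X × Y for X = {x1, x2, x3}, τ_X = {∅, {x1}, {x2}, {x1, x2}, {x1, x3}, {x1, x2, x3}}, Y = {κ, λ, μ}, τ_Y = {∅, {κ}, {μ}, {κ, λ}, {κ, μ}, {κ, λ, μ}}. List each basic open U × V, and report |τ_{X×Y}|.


Basis B = {∅ × ∅, {x1} × {κ}, {x1} × {μ}, {x2} × {κ}, {x2} × {μ}, {x1} × {κ, λ}, {x1} × {κ, μ}, {x1, x2} × {κ}, {x1, x3} × {κ}, {x1, x2} × {μ}, {x1, x3} × {μ}, {x2} × {κ, λ}, {x2} × {κ, μ}, {x1} × {κ, λ, μ}, {x1, x2, x3} × {κ}, {x1, x2, x3} × {μ}, {x2} × {κ, λ, μ}, {x1, x2} × {κ, λ}, {x1, x3} × {κ, λ}, {x1, x2} × {κ, μ}, {x1, x3} × {κ, μ}, {x1, x2} × {κ, λ, μ}, {x1, x3} × {κ, λ, μ}, {x1, x2, x3} × {κ, λ}, {x1, x2, x3} × {κ, μ}, {x1, x2, x3} × {κ, λ, μ}}; |τ_{X×Y}| = 108.

Enumerate products U × V with U ∈ τ_X, V ∈ τ_Y (deduplicated):
  ∅ × ∅ = {} (∅)
  {x1} × {κ} = {(x1,κ)}
  {x1} × {μ} = {(x1,μ)}
  {x2} × {κ} = {(x2,κ)}
  {x2} × {μ} = {(x2,μ)}
  {x1} × {κ, λ} = {(x1,κ), (x1,λ)}
  {x1} × {κ, μ} = {(x1,κ), (x1,μ)}
  {x1, x2} × {κ} = {(x1,κ), (x2,κ)}
  {x1, x3} × {κ} = {(x1,κ), (x3,κ)}
  {x1, x2} × {μ} = {(x1,μ), (x2,μ)}
  {x1, x3} × {μ} = {(x1,μ), (x3,μ)}
  {x2} × {κ, λ} = {(x2,κ), (x2,λ)}
  {x2} × {κ, μ} = {(x2,κ), (x2,μ)}
  {x1} × {κ, λ, μ} = {(x1,κ), (x1,λ), (x1,μ)}
  {x1, x2, x3} × {κ} = {(x1,κ), (x2,κ), (x3,κ)}
  {x1, x2, x3} × {μ} = {(x1,μ), (x2,μ), (x3,μ)}
  {x2} × {κ, λ, μ} = {(x2,κ), (x2,λ), (x2,μ)}
  {x1, x2} × {κ, λ} = {(x1,κ), (x1,λ), (x2,κ), (x2,λ)}
  {x1, x3} × {κ, λ} = {(x1,κ), (x1,λ), (x3,κ), (x3,λ)}
  {x1, x2} × {κ, μ} = {(x1,κ), (x1,μ), (x2,κ), (x2,μ)}
  {x1, x3} × {κ, μ} = {(x1,κ), (x1,μ), (x3,κ), (x3,μ)}
  {x1, x2} × {κ, λ, μ} = {(x1,κ), (x1,λ), (x1,μ), (x2,κ), (x2,λ), (x2,μ)}
  {x1, x3} × {κ, λ, μ} = {(x1,κ), (x1,λ), (x1,μ), (x3,κ), (x3,λ), (x3,μ)}
  {x1, x2, x3} × {κ, λ} = {(x1,κ), (x1,λ), (x2,κ), (x2,λ), (x3,κ), (x3,λ)}
  {x1, x2, x3} × {κ, μ} = {(x1,κ), (x1,μ), (x2,κ), (x2,μ), (x3,κ), (x3,μ)}
  {x1, x2, x3} × {κ, λ, μ} = {(x1,κ), (x1,λ), (x1,μ), (x2,κ), (x2,λ), (x2,μ), (x3,κ), (x3,λ), (x3,μ)}
These 26 distinct sets form the basis B.
Close under arbitrary unions to get τ_{X×Y}; counting gives |τ_{X×Y}| = 108.


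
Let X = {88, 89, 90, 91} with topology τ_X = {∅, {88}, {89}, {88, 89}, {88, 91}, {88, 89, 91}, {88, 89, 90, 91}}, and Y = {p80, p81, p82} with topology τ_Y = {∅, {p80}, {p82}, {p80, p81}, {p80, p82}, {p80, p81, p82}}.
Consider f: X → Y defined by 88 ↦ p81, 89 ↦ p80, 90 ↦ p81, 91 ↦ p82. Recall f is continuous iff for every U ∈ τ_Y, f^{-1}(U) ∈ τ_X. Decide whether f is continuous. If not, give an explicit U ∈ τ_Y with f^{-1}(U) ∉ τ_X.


f is NOT continuous.

Compute f^{-1}(U) for each U ∈ τ_Y:
  U = ∅: f^{-1}(U) = ∅ ∈ τ_X ✓.
  U = {p80}: f^{-1}(U) = {89} ∈ τ_X ✓.
  U = {p82}: f^{-1}(U) = {91} ∉ τ_X ✗.
  U = {p80, p81}: f^{-1}(U) = {88, 89, 90} ∉ τ_X ✗.
  U = {p80, p82}: f^{-1}(U) = {89, 91} ∉ τ_X ✗.
  U = {p80, p81, p82}: f^{-1}(U) = {88, 89, 90, 91} ∈ τ_X ✓.
Found U = {p82} with f^{-1}(U) = {91} not in τ_X. Therefore f is NOT continuous.


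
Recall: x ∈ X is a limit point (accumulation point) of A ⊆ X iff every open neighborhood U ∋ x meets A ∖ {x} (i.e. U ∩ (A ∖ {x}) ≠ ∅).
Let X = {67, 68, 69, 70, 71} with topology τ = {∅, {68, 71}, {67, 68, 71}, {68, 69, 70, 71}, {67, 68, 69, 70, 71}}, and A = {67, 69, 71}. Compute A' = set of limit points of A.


A' = {67, 68, 69, 70}

For each x ∈ X, list the open sets U ∈ τ with x ∈ U, then check whether U ∩ (A ∖ {x}) ≠ ∅ for every such U.
  x = 67: opens ∋ x are {67, 68, 71}, {67, 68, 69, 70, 71}; each meets A ∖ {67}, so x IS a limit point.
  x = 68: opens ∋ x are {68, 71}, {67, 68, 71}, {68, 69, 70, 71}, {67, 68, 69, 70, 71}; each meets A ∖ {68}, so x IS a limit point.
  x = 69: opens ∋ x are {68, 69, 70, 71}, {67, 68, 69, 70, 71}; each meets A ∖ {69}, so x IS a limit point.
  x = 70: opens ∋ x are {68, 69, 70, 71}, {67, 68, 69, 70, 71}; each meets A ∖ {70}, so x IS a limit point.
  x = 71: open {68, 71} ∋ x has {68, 71} ∩ (A ∖ {71}) = ∅, so x is NOT a limit point.
Collecting: A' = {67, 68, 69, 70}.


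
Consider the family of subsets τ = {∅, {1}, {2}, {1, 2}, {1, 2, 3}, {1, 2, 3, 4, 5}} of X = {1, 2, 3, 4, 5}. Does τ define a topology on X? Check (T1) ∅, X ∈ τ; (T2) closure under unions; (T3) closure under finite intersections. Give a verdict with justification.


τ IS a topology on X.

Axiom (T1): ∅ ∈ τ? Yes; X ∈ τ? Yes.
Axiom (T2/T3): check pairwise unions and intersections of members of τ.
All pairwise intersections and unions checked — each lies in τ. Therefore τ satisfies (T1), (T2), (T3): it IS a topology on X.


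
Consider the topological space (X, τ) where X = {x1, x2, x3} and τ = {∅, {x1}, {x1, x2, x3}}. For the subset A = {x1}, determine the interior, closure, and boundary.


int(A) = {x1}, cl(A) = {x1, x2, x3}, ∂A = {x2, x3}.

Closed sets in (X, τ) are complements of opens:
  closed(X, τ) = {∅, {x2, x3}, {x1, x2, x3}}.
int(A) = ⋃ {U ∈ τ : U ⊆ A}. Opens contained in A: ∅, {x1}.
Taking the union of these: int(A) = {x1}.
cl(A) = ⋂ {C closed : A ⊆ C}. Closed sets containing A: {x1, x2, x3}.
Intersecting these: cl(A) = {x1, x2, x3}.
∂A = cl(A) ∖ int(A) = {x1, x2, x3} ∖ {x1} = {x2, x3}.


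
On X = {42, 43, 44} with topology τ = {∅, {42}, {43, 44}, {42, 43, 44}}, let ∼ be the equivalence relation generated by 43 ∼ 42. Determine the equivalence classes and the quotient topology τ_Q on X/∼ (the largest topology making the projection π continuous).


X/∼ = {[42=43], [44]}; |τ_Q| = 2.

Equivalence classes: [42=43], [44].
Quotient map π: X → X/∼ sends 42 ↦ [42=43], 43 ↦ [42=43], 44 ↦ [44].
For each subset V ⊆ X/∼, compute π^{-1}(V) ⊆ X and check whether π^{-1}(V) ∈ τ. V is open in τ_Q iff π^{-1}(V) ∈ τ.
  V = {}: π^{-1}(V) = ∅ ∈ τ ✓.
  V = {[42=43]}: π^{-1}(V) = {42, 43} ∉ τ ✗.
  V = {[44]}: π^{-1}(V) = {44} ∉ τ ✗.
  V = {[42=43], [44]}: π^{-1}(V) = {42, 43, 44} ∈ τ ✓.
Open sets in the quotient: τ_Q = {{}, {[42=43], [44]}} (2 elements).


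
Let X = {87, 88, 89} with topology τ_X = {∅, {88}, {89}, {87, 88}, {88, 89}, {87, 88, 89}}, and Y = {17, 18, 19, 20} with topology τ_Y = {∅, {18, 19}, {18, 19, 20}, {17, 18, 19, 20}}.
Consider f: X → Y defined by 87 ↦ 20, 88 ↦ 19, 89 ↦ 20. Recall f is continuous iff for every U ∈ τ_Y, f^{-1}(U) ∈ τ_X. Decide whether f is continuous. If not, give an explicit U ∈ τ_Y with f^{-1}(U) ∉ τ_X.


f IS continuous.

Compute f^{-1}(U) for each U ∈ τ_Y:
  U = ∅: f^{-1}(U) = ∅ ∈ τ_X ✓.
  U = {18, 19}: f^{-1}(U) = {88} ∈ τ_X ✓.
  U = {18, 19, 20}: f^{-1}(U) = {87, 88, 89} ∈ τ_X ✓.
  U = {17, 18, 19, 20}: f^{-1}(U) = {87, 88, 89} ∈ τ_X ✓.
Every preimage lies in τ_X, so f IS continuous.


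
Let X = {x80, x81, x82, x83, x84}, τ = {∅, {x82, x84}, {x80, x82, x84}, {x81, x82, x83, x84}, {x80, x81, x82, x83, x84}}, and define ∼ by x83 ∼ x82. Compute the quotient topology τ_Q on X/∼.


X/∼ = {[x80], [x81], [x82=x83], [x84]}; |τ_Q| = 3.

Equivalence classes: [x80], [x81], [x82=x83], [x84].
Quotient map π: X → X/∼ sends x80 ↦ [x80], x81 ↦ [x81], x82 ↦ [x82=x83], x83 ↦ [x82=x83], x84 ↦ [x84].
For each subset V ⊆ X/∼, compute π^{-1}(V) ⊆ X and check whether π^{-1}(V) ∈ τ. V is open in τ_Q iff π^{-1}(V) ∈ τ.
  V = {}: π^{-1}(V) = ∅ ∈ τ ✓.
  V = {[x80]}: π^{-1}(V) = {x80} ∉ τ ✗.
  V = {[x81]}: π^{-1}(V) = {x81} ∉ τ ✗.
  V = {[x80], [x81]}: π^{-1}(V) = {x80, x81} ∉ τ ✗.
  V = {[x82=x83]}: π^{-1}(V) = {x82, x83} ∉ τ ✗.
  V = {[x80], [x82=x83]}: π^{-1}(V) = {x80, x82, x83} ∉ τ ✗.
  V = {[x81], [x82=x83]}: π^{-1}(V) = {x81, x82, x83} ∉ τ ✗.
  V = {[x80], [x81], [x82=x83]}: π^{-1}(V) = {x80, x81, x82, x83} ∉ τ ✗.
  V = {[x84]}: π^{-1}(V) = {x84} ∉ τ ✗.
  V = {[x80], [x84]}: π^{-1}(V) = {x80, x84} ∉ τ ✗.
  V = {[x81], [x84]}: π^{-1}(V) = {x81, x84} ∉ τ ✗.
  V = {[x80], [x81], [x84]}: π^{-1}(V) = {x80, x81, x84} ∉ τ ✗.
  V = {[x82=x83], [x84]}: π^{-1}(V) = {x82, x83, x84} ∉ τ ✗.
  V = {[x80], [x82=x83], [x84]}: π^{-1}(V) = {x80, x82, x83, x84} ∉ τ ✗.
  V = {[x81], [x82=x83], [x84]}: π^{-1}(V) = {x81, x82, x83, x84} ∈ τ ✓.
  V = {[x80], [x81], [x82=x83], [x84]}: π^{-1}(V) = {x80, x81, x82, x83, x84} ∈ τ ✓.
Open sets in the quotient: τ_Q = {{}, {[x81], [x82=x83], [x84]}, {[x80], [x81], [x82=x83], [x84]}} (3 elements).


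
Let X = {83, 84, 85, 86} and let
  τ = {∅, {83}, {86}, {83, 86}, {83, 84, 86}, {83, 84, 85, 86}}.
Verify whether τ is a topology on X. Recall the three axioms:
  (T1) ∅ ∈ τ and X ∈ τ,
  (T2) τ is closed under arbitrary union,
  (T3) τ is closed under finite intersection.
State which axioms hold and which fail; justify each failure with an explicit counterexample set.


τ IS a topology on X.

Axiom (T1): ∅ ∈ τ? Yes; X ∈ τ? Yes.
Axiom (T2/T3): check pairwise unions and intersections of members of τ.
All pairwise intersections and unions checked — each lies in τ. Therefore τ satisfies (T1), (T2), (T3): it IS a topology on X.


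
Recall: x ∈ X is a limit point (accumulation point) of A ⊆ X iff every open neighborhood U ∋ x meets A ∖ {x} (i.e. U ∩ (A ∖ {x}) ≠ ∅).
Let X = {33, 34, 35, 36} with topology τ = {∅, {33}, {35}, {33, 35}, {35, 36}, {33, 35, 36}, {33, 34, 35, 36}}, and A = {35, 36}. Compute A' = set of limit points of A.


A' = {34, 36}

For each x ∈ X, list the open sets U ∈ τ with x ∈ U, then check whether U ∩ (A ∖ {x}) ≠ ∅ for every such U.
  x = 33: open {33} ∋ x has {33} ∩ (A ∖ {33}) = ∅, so x is NOT a limit point.
  x = 34: opens ∋ x are {33, 34, 35, 36}; each meets A ∖ {34}, so x IS a limit point.
  x = 35: open {35} ∋ x has {35} ∩ (A ∖ {35}) = ∅, so x is NOT a limit point.
  x = 36: opens ∋ x are {35, 36}, {33, 35, 36}, {33, 34, 35, 36}; each meets A ∖ {36}, so x IS a limit point.
Collecting: A' = {34, 36}.


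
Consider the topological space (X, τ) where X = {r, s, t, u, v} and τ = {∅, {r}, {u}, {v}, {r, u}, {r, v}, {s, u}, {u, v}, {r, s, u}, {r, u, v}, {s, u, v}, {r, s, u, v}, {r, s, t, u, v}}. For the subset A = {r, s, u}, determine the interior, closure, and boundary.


int(A) = {r, s, u}, cl(A) = {r, s, t, u}, ∂A = {t}.

Closed sets in (X, τ) are complements of opens:
  closed(X, τ) = {∅, {t}, {r, t}, {s, t}, {t, v}, {r, s, t}, {r, t, v}, {s, t, u}, {s, t, v}, {r, s, t, u}, {r, s, t, v}, {s, t, u, v}, {r, s, t, u, v}}.
int(A) = ⋃ {U ∈ τ : U ⊆ A}. Opens contained in A: ∅, {r}, {u}, {r, u}, {s, u}, {r, s, u}.
Taking the union of these: int(A) = {r, s, u}.
cl(A) = ⋂ {C closed : A ⊆ C}. Closed sets containing A: {r, s, t, u}, {r, s, t, u, v}.
Intersecting these: cl(A) = {r, s, t, u}.
∂A = cl(A) ∖ int(A) = {r, s, t, u} ∖ {r, s, u} = {t}.


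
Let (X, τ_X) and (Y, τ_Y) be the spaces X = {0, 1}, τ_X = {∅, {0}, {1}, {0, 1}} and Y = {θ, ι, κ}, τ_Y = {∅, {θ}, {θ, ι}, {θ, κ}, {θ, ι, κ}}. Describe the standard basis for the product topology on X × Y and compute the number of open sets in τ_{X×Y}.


Basis B = {∅ × ∅, {0} × {θ}, {1} × {θ}, {0} × {θ, ι}, {0} × {θ, κ}, {0, 1} × {θ}, {1} × {θ, ι}, {1} × {θ, κ}, {0} × {θ, ι, κ}, {1} × {θ, ι, κ}, {0, 1} × {θ, ι}, {0, 1} × {θ, κ}, {0, 1} × {θ, ι, κ}}; |τ_{X×Y}| = 25.

Enumerate products U × V with U ∈ τ_X, V ∈ τ_Y (deduplicated):
  ∅ × ∅ = {} (∅)
  {0} × {θ} = {(0,θ)}
  {1} × {θ} = {(1,θ)}
  {0} × {θ, ι} = {(0,θ), (0,ι)}
  {0} × {θ, κ} = {(0,θ), (0,κ)}
  {0, 1} × {θ} = {(0,θ), (1,θ)}
  {1} × {θ, ι} = {(1,θ), (1,ι)}
  {1} × {θ, κ} = {(1,θ), (1,κ)}
  {0} × {θ, ι, κ} = {(0,θ), (0,ι), (0,κ)}
  {1} × {θ, ι, κ} = {(1,θ), (1,ι), (1,κ)}
  {0, 1} × {θ, ι} = {(0,θ), (0,ι), (1,θ), (1,ι)}
  {0, 1} × {θ, κ} = {(0,θ), (0,κ), (1,θ), (1,κ)}
  {0, 1} × {θ, ι, κ} = {(0,θ), (0,ι), (0,κ), (1,θ), (1,ι), (1,κ)}
These 13 distinct sets form the basis B.
Close under arbitrary unions to get τ_{X×Y}; counting gives |τ_{X×Y}| = 25.


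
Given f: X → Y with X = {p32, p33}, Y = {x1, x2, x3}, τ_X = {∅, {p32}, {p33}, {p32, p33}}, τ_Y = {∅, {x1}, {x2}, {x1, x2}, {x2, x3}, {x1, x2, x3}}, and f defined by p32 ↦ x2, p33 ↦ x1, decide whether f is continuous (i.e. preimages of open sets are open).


f IS continuous.

Compute f^{-1}(U) for each U ∈ τ_Y:
  U = ∅: f^{-1}(U) = ∅ ∈ τ_X ✓.
  U = {x1}: f^{-1}(U) = {p33} ∈ τ_X ✓.
  U = {x2}: f^{-1}(U) = {p32} ∈ τ_X ✓.
  U = {x1, x2}: f^{-1}(U) = {p32, p33} ∈ τ_X ✓.
  U = {x2, x3}: f^{-1}(U) = {p32} ∈ τ_X ✓.
  U = {x1, x2, x3}: f^{-1}(U) = {p32, p33} ∈ τ_X ✓.
Every preimage lies in τ_X, so f IS continuous.


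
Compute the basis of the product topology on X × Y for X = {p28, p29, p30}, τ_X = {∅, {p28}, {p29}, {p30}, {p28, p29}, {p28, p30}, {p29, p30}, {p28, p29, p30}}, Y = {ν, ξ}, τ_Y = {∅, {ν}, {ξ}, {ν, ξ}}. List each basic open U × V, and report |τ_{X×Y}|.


Basis B = {∅ × ∅, {p28} × {ν}, {p28} × {ξ}, {p29} × {ν}, {p29} × {ξ}, {p30} × {ν}, {p30} × {ξ}, {p28} × {ν, ξ}, {p28, p29} × {ν}, {p28, p30} × {ν}, {p28, p29} × {ξ}, {p28, p30} × {ξ}, {p29} × {ν, ξ}, {p29, p30} × {ν}, {p29, p30} × {ξ}, {p30} × {ν, ξ}, {p28, p29, p30} × {ν}, {p28, p29, p30} × {ξ}, {p28, p29} × {ν, ξ}, {p28, p30} × {ν, ξ}, {p29, p30} × {ν, ξ}, {p28, p29, p30} × {ν, ξ}}; |τ_{X×Y}| = 64.

Enumerate products U × V with U ∈ τ_X, V ∈ τ_Y (deduplicated):
  ∅ × ∅ = {} (∅)
  {p28} × {ν} = {(p28,ν)}
  {p28} × {ξ} = {(p28,ξ)}
  {p29} × {ν} = {(p29,ν)}
  {p29} × {ξ} = {(p29,ξ)}
  {p30} × {ν} = {(p30,ν)}
  {p30} × {ξ} = {(p30,ξ)}
  {p28} × {ν, ξ} = {(p28,ν), (p28,ξ)}
  {p28, p29} × {ν} = {(p28,ν), (p29,ν)}
  {p28, p30} × {ν} = {(p28,ν), (p30,ν)}
  {p28, p29} × {ξ} = {(p28,ξ), (p29,ξ)}
  {p28, p30} × {ξ} = {(p28,ξ), (p30,ξ)}
  {p29} × {ν, ξ} = {(p29,ν), (p29,ξ)}
  {p29, p30} × {ν} = {(p29,ν), (p30,ν)}
  {p29, p30} × {ξ} = {(p29,ξ), (p30,ξ)}
  {p30} × {ν, ξ} = {(p30,ν), (p30,ξ)}
  {p28, p29, p30} × {ν} = {(p28,ν), (p29,ν), (p30,ν)}
  {p28, p29, p30} × {ξ} = {(p28,ξ), (p29,ξ), (p30,ξ)}
  {p28, p29} × {ν, ξ} = {(p28,ν), (p28,ξ), (p29,ν), (p29,ξ)}
  {p28, p30} × {ν, ξ} = {(p28,ν), (p28,ξ), (p30,ν), (p30,ξ)}
  {p29, p30} × {ν, ξ} = {(p29,ν), (p29,ξ), (p30,ν), (p30,ξ)}
  {p28, p29, p30} × {ν, ξ} = {(p28,ν), (p28,ξ), (p29,ν), (p29,ξ), (p30,ν), (p30,ξ)}
These 22 distinct sets form the basis B.
Close under arbitrary unions to get τ_{X×Y}; counting gives |τ_{X×Y}| = 64.


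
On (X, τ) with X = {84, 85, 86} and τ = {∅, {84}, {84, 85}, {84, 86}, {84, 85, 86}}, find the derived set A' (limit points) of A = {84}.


A' = {85, 86}

For each x ∈ X, list the open sets U ∈ τ with x ∈ U, then check whether U ∩ (A ∖ {x}) ≠ ∅ for every such U.
  x = 84: open {84} ∋ x has {84} ∩ (A ∖ {84}) = ∅, so x is NOT a limit point.
  x = 85: opens ∋ x are {84, 85}, {84, 85, 86}; each meets A ∖ {85}, so x IS a limit point.
  x = 86: opens ∋ x are {84, 86}, {84, 85, 86}; each meets A ∖ {86}, so x IS a limit point.
Collecting: A' = {85, 86}.


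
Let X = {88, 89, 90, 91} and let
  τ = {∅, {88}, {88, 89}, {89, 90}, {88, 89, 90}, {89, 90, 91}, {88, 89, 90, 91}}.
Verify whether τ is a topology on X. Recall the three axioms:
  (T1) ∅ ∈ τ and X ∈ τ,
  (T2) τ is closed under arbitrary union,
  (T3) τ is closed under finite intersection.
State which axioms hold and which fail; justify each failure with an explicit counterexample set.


τ is NOT a topology on X.

Axiom (T1): ∅ ∈ τ? Yes; X ∈ τ? Yes.
Axiom (T2/T3): check pairwise unions and intersections of members of τ.
Counterexample for (T3): {88, 89} ∩ {89, 90} = {89} ∉ τ. Therefore τ is NOT a topology.


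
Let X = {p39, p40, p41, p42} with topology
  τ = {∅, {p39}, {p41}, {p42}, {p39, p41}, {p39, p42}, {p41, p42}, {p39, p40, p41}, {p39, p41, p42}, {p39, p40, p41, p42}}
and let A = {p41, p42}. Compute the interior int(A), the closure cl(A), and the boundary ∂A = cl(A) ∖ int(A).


int(A) = {p41, p42}, cl(A) = {p40, p41, p42}, ∂A = {p40}.

Closed sets in (X, τ) are complements of opens:
  closed(X, τ) = {∅, {p40}, {p42}, {p39, p40}, {p40, p41}, {p40, p42}, {p39, p40, p41}, {p39, p40, p42}, {p40, p41, p42}, {p39, p40, p41, p42}}.
int(A) = ⋃ {U ∈ τ : U ⊆ A}. Opens contained in A: ∅, {p41}, {p42}, {p41, p42}.
Taking the union of these: int(A) = {p41, p42}.
cl(A) = ⋂ {C closed : A ⊆ C}. Closed sets containing A: {p40, p41, p42}, {p39, p40, p41, p42}.
Intersecting these: cl(A) = {p40, p41, p42}.
∂A = cl(A) ∖ int(A) = {p40, p41, p42} ∖ {p41, p42} = {p40}.


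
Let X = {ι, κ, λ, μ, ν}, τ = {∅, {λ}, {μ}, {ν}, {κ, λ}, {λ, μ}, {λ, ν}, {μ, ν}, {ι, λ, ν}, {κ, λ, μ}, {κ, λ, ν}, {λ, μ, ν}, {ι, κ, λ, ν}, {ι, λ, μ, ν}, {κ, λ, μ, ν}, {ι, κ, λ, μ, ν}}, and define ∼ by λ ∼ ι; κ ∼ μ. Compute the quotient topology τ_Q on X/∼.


X/∼ = {[ι=λ], [κ=μ], [ν]}; |τ_Q| = 4.

Equivalence classes: [ι=λ], [κ=μ], [ν].
Quotient map π: X → X/∼ sends ι ↦ [ι=λ], κ ↦ [κ=μ], λ ↦ [ι=λ], μ ↦ [κ=μ], ν ↦ [ν].
For each subset V ⊆ X/∼, compute π^{-1}(V) ⊆ X and check whether π^{-1}(V) ∈ τ. V is open in τ_Q iff π^{-1}(V) ∈ τ.
  V = {}: π^{-1}(V) = ∅ ∈ τ ✓.
  V = {[ι=λ]}: π^{-1}(V) = {ι, λ} ∉ τ ✗.
  V = {[κ=μ]}: π^{-1}(V) = {κ, μ} ∉ τ ✗.
  V = {[ι=λ], [κ=μ]}: π^{-1}(V) = {ι, κ, λ, μ} ∉ τ ✗.
  V = {[ν]}: π^{-1}(V) = {ν} ∈ τ ✓.
  V = {[ι=λ], [ν]}: π^{-1}(V) = {ι, λ, ν} ∈ τ ✓.
  V = {[κ=μ], [ν]}: π^{-1}(V) = {κ, μ, ν} ∉ τ ✗.
  V = {[ι=λ], [κ=μ], [ν]}: π^{-1}(V) = {ι, κ, λ, μ, ν} ∈ τ ✓.
Open sets in the quotient: τ_Q = {{}, {[ν]}, {[ι=λ], [ν]}, {[ι=λ], [κ=μ], [ν]}} (4 elements).


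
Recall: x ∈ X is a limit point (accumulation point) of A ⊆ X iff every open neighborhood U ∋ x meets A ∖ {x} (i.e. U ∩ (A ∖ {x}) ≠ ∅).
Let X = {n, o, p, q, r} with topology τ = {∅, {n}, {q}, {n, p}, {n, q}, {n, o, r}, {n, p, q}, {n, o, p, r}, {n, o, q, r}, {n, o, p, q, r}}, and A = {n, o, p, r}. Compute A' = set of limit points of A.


A' = {o, p, r}

For each x ∈ X, list the open sets U ∈ τ with x ∈ U, then check whether U ∩ (A ∖ {x}) ≠ ∅ for every such U.
  x = n: open {n} ∋ x has {n} ∩ (A ∖ {n}) = ∅, so x is NOT a limit point.
  x = o: opens ∋ x are {n, o, r}, {n, o, p, r}, {n, o, q, r}, {n, o, p, q, r}; each meets A ∖ {o}, so x IS a limit point.
  x = p: opens ∋ x are {n, p}, {n, p, q}, {n, o, p, r}, {n, o, p, q, r}; each meets A ∖ {p}, so x IS a limit point.
  x = q: open {q} ∋ x has {q} ∩ (A ∖ {q}) = ∅, so x is NOT a limit point.
  x = r: opens ∋ x are {n, o, r}, {n, o, p, r}, {n, o, q, r}, {n, o, p, q, r}; each meets A ∖ {r}, so x IS a limit point.
Collecting: A' = {o, p, r}.


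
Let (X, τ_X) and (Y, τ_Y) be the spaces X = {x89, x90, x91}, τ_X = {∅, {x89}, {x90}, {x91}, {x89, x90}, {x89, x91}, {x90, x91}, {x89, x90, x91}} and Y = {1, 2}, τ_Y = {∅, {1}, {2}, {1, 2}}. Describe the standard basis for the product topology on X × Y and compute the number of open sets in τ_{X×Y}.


Basis B = {∅ × ∅, {x89} × {1}, {x89} × {2}, {x90} × {1}, {x90} × {2}, {x91} × {1}, {x91} × {2}, {x89} × {1, 2}, {x89, x90} × {1}, {x89, x91} × {1}, {x89, x90} × {2}, {x89, x91} × {2}, {x90} × {1, 2}, {x90, x91} × {1}, {x90, x91} × {2}, {x91} × {1, 2}, {x89, x90, x91} × {1}, {x89, x90, x91} × {2}, {x89, x90} × {1, 2}, {x89, x91} × {1, 2}, {x90, x91} × {1, 2}, {x89, x90, x91} × {1, 2}}; |τ_{X×Y}| = 64.

Enumerate products U × V with U ∈ τ_X, V ∈ τ_Y (deduplicated):
  ∅ × ∅ = {} (∅)
  {x89} × {1} = {(x89,1)}
  {x89} × {2} = {(x89,2)}
  {x90} × {1} = {(x90,1)}
  {x90} × {2} = {(x90,2)}
  {x91} × {1} = {(x91,1)}
  {x91} × {2} = {(x91,2)}
  {x89} × {1, 2} = {(x89,1), (x89,2)}
  {x89, x90} × {1} = {(x89,1), (x90,1)}
  {x89, x91} × {1} = {(x89,1), (x91,1)}
  {x89, x90} × {2} = {(x89,2), (x90,2)}
  {x89, x91} × {2} = {(x89,2), (x91,2)}
  {x90} × {1, 2} = {(x90,1), (x90,2)}
  {x90, x91} × {1} = {(x90,1), (x91,1)}
  {x90, x91} × {2} = {(x90,2), (x91,2)}
  {x91} × {1, 2} = {(x91,1), (x91,2)}
  {x89, x90, x91} × {1} = {(x89,1), (x90,1), (x91,1)}
  {x89, x90, x91} × {2} = {(x89,2), (x90,2), (x91,2)}
  {x89, x90} × {1, 2} = {(x89,1), (x89,2), (x90,1), (x90,2)}
  {x89, x91} × {1, 2} = {(x89,1), (x89,2), (x91,1), (x91,2)}
  {x90, x91} × {1, 2} = {(x90,1), (x90,2), (x91,1), (x91,2)}
  {x89, x90, x91} × {1, 2} = {(x89,1), (x89,2), (x90,1), (x90,2), (x91,1), (x91,2)}
These 22 distinct sets form the basis B.
Close under arbitrary unions to get τ_{X×Y}; counting gives |τ_{X×Y}| = 64.


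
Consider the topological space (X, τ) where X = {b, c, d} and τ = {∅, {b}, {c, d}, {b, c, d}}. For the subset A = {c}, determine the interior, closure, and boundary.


int(A) = ∅, cl(A) = {c, d}, ∂A = {c, d}.

Closed sets in (X, τ) are complements of opens:
  closed(X, τ) = {∅, {b}, {c, d}, {b, c, d}}.
int(A) = ⋃ {U ∈ τ : U ⊆ A}. Opens contained in A: ∅.
Taking the union of these: int(A) = ∅.
cl(A) = ⋂ {C closed : A ⊆ C}. Closed sets containing A: {c, d}, {b, c, d}.
Intersecting these: cl(A) = {c, d}.
∂A = cl(A) ∖ int(A) = {c, d} ∖ ∅ = {c, d}.
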